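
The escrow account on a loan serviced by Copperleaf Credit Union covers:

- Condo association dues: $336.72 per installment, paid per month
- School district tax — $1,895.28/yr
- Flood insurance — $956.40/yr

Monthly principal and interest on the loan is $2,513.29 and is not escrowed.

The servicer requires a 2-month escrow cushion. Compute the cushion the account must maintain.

$1,148.72

Condo association dues: $336.72 × 12 = $4,040.64/yr
School district tax: $1,895.28/yr
Flood insurance: $956.40/yr
Combined annual = $6,892.32
Monthly escrow = $6,892.32 ÷ 12 = $574.36
Reserve = 2 × $574.36 = $1,148.72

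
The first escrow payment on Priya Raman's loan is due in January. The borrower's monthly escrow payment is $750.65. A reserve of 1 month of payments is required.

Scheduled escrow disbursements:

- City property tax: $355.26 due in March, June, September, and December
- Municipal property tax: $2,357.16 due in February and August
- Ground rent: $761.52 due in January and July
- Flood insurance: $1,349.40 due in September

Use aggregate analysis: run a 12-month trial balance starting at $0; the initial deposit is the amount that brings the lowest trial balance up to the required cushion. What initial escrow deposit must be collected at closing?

$2,647.34

Cushion = 1 × $750.65 = $750.65
Trial balance (start $0, +$750.65 each month, − disbursements):
  Jan: +$750.65 − $761.52 → -$10.87
  Feb: +$750.65 − $2,357.16 → -$1,617.38
  Mar: +$750.65 − $355.26 → -$1,221.99
  Apr: +$750.65 → -$471.34
  May: +$750.65 → $279.31
  Jun: +$750.65 − $355.26 → $674.70
  Jul: +$750.65 − $761.52 → $663.83
  Aug: +$750.65 − $2,357.16 → -$942.68
  Sep: +$750.65 − $1,704.66 → -$1,896.69
  Oct: +$750.65 → -$1,146.04
  Nov: +$750.65 → -$395.39
  Dec: +$750.65 − $355.26 → $0.00
Lowest trial balance = -$1,896.69 (Sep)
Initial deposit = cushion − low point = $750.65 − (-$1,896.69) = $2,647.34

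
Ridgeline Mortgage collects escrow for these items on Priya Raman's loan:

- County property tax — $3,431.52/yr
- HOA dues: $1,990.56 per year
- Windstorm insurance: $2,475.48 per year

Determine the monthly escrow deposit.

County property tax — $3,431.52
HOA dues — $1,990.56
Windstorm insurance — $2,475.48
Annual escrow total = $3,431.52 + $1,990.56 + $2,475.48 = $7,897.56
Base monthly escrow = $7,897.56 / 12 = $658.13

$658.13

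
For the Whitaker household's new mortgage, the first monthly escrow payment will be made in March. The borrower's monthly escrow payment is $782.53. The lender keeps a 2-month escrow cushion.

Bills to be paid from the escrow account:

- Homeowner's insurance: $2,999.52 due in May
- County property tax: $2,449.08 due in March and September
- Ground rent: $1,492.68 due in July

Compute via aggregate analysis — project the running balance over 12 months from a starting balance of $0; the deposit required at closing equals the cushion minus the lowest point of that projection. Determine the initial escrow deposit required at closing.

Cushion = 2 × $782.53 = $1,565.06
Trial balance (start $0, +$782.53 each month, − disbursements):
  Mar: +$782.53 − $2,449.08 → -$1,666.55
  Apr: +$782.53 → -$884.02
  May: +$782.53 − $2,999.52 → -$3,101.01
  Jun: +$782.53 → -$2,318.48
  Jul: +$782.53 − $1,492.68 → -$3,028.63
  Aug: +$782.53 → -$2,246.10
  Sep: +$782.53 − $2,449.08 → -$3,912.65
  Oct: +$782.53 → -$3,130.12
  Nov: +$782.53 → -$2,347.59
  Dec: +$782.53 → -$1,565.06
  Jan: +$782.53 → -$782.53
  Feb: +$782.53 → $0.00
Lowest trial balance = -$3,912.65 (Sep)
Initial deposit = cushion − low point = $1,565.06 − (-$3,912.65) = $5,477.71

$5,477.71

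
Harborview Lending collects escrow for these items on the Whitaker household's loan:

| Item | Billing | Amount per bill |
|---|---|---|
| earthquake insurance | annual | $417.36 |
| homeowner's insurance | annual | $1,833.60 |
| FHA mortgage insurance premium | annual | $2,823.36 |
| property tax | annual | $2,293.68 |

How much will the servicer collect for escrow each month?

$614.00

Earthquake insurance — $417.36
Homeowner's insurance — $1,833.60
FHA mortgage insurance premium — $2,823.36
Property tax — $2,293.68
Total per year = $417.36 + $1,833.60 + $2,823.36 + $2,293.68 = $7,368.00
Monthly escrow = $7,368.00 / 12 = $614.00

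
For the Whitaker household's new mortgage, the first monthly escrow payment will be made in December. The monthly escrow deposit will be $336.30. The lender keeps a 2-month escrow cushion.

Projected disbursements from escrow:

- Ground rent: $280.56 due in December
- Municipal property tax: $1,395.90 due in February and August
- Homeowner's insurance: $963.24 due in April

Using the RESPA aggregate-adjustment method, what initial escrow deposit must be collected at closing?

$1,681.50

Cushion = 2 × $336.30 = $672.60
Trial balance (start $0, +$336.30 each month, − disbursements):
  Dec: +$336.30 − $280.56 → $55.74
  Jan: +$336.30 → $392.04
  Feb: +$336.30 − $1,395.90 → -$667.56
  Mar: +$336.30 → -$331.26
  Apr: +$336.30 − $963.24 → -$958.20
  May: +$336.30 → -$621.90
  Jun: +$336.30 → -$285.60
  Jul: +$336.30 → $50.70
  Aug: +$336.30 − $1,395.90 → -$1,008.90
  Sep: +$336.30 → -$672.60
  Oct: +$336.30 → -$336.30
  Nov: +$336.30 → $0.00
Lowest trial balance = -$1,008.90 (Aug)
Initial deposit = cushion − low point = $672.60 − (-$1,008.90) = $1,681.50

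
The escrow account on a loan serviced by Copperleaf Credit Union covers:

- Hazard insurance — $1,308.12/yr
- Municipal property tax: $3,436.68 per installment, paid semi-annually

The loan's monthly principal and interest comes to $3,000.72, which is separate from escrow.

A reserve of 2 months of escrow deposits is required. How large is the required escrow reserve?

$1,363.58

Hazard insurance: $1,308.12 per year
Municipal property tax: $3,436.68 × 2 = $6,873.36 per year
Total per year = $1,308.12 + $6,873.36 = $8,181.48
Per month = $8,181.48 / 12 = $681.79
Cushion = 2 × $681.79 = $1,363.58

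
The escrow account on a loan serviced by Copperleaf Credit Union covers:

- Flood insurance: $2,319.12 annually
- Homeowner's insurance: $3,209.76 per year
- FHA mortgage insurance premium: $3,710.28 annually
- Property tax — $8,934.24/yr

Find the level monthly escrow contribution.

$1,514.45

Flood insurance = $2,319.12 per year
Homeowner's insurance = $3,209.76 per year
FHA mortgage insurance premium = $3,710.28 per year
Property tax = $8,934.24 per year
Annual escrow total = $2,319.12 + $3,209.76 + $3,710.28 + $8,934.24 = $18,173.40
Per month = $18,173.40 ÷ 12 = $1,514.45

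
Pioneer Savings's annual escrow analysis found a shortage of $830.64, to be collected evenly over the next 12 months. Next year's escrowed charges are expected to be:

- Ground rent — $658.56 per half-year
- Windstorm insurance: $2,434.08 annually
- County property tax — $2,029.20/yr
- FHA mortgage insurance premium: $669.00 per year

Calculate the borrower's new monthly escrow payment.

Ground rent: $658.56 × 2 = $1,317.12
Windstorm insurance: $2,434.08
County property tax: $2,029.20
FHA mortgage insurance premium: $669.00
Annual escrow total = $1,317.12 + $2,434.08 + $2,029.20 + $669.00 = $6,449.40
Per month = $6,449.40 / 12 = $537.45
Shortage per month = $830.64 ÷ 12 = $69.22
Adjusted monthly = $537.45 + $69.22 = $606.67

$606.67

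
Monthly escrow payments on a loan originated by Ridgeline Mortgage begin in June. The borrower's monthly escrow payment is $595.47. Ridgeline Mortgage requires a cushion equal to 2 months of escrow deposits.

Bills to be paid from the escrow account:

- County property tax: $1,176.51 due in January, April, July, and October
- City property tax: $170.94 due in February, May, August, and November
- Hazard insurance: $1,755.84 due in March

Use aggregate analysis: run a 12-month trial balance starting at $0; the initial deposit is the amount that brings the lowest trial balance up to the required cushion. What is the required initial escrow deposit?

$1,615.47

Cushion = 2 × $595.47 = $1,190.94
Trial balance (start $0, +$595.47 each month, − disbursements):
  Jun: +$595.47 → $595.47
  Jul: +$595.47 − $1,176.51 → $14.43
  Aug: +$595.47 − $170.94 → $438.96
  Sep: +$595.47 → $1,034.43
  Oct: +$595.47 − $1,176.51 → $453.39
  Nov: +$595.47 − $170.94 → $877.92
  Dec: +$595.47 → $1,473.39
  Jan: +$595.47 − $1,176.51 → $892.35
  Feb: +$595.47 − $170.94 → $1,316.88
  Mar: +$595.47 − $1,755.84 → $156.51
  Apr: +$595.47 − $1,176.51 → -$424.53
  May: +$595.47 − $170.94 → $0.00
Lowest trial balance = -$424.53 (Apr)
Initial deposit = cushion − low point = $1,190.94 − (-$424.53) = $1,615.47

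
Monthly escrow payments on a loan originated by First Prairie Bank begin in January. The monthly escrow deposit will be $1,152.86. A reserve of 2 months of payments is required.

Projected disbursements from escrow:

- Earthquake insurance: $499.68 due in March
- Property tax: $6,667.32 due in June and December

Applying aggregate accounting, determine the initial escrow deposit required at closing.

$2,555.56

Cushion = 2 × $1,152.86 = $2,305.72
Trial balance (start $0, +$1,152.86 each month, − disbursements):
  Jan: +$1,152.86 → $1,152.86
  Feb: +$1,152.86 → $2,305.72
  Mar: +$1,152.86 − $499.68 → $2,958.90
  Apr: +$1,152.86 → $4,111.76
  May: +$1,152.86 → $5,264.62
  Jun: +$1,152.86 − $6,667.32 → -$249.84
  Jul: +$1,152.86 → $903.02
  Aug: +$1,152.86 → $2,055.88
  Sep: +$1,152.86 → $3,208.74
  Oct: +$1,152.86 → $4,361.60
  Nov: +$1,152.86 → $5,514.46
  Dec: +$1,152.86 − $6,667.32 → $0.00
Lowest trial balance = -$249.84 (Jun)
Initial deposit = cushion − low point = $2,305.72 − (-$249.84) = $2,555.56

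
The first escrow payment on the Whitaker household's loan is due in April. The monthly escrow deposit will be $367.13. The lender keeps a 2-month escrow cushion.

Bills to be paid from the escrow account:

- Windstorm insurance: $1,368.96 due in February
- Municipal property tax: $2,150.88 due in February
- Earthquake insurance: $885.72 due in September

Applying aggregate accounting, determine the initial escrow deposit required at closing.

Cushion = 2 × $367.13 = $734.26
Trial balance (start $0, +$367.13 each month, − disbursements):
  Apr: +$367.13 → $367.13
  May: +$367.13 → $734.26
  Jun: +$367.13 → $1,101.39
  Jul: +$367.13 → $1,468.52
  Aug: +$367.13 → $1,835.65
  Sep: +$367.13 − $885.72 → $1,317.06
  Oct: +$367.13 → $1,684.19
  Nov: +$367.13 → $2,051.32
  Dec: +$367.13 → $2,418.45
  Jan: +$367.13 → $2,785.58
  Feb: +$367.13 − $3,519.84 → -$367.13
  Mar: +$367.13 → $0.00
Lowest trial balance = -$367.13 (Feb)
Initial deposit = cushion − low point = $734.26 − (-$367.13) = $1,101.39

$1,101.39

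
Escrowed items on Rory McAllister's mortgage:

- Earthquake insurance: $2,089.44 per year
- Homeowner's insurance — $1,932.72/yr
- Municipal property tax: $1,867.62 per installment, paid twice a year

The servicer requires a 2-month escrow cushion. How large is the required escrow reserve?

Earthquake insurance — $2,089.44 annually
Homeowner's insurance — $1,932.72 annually
Municipal property tax — $1,867.62 × 2 = $3,735.24 annually
Total annual escrow = $7,757.40
Per month = $7,757.40 / 12 = $646.45
Required cushion = 2 × $646.45 = $1,292.90

$1,292.90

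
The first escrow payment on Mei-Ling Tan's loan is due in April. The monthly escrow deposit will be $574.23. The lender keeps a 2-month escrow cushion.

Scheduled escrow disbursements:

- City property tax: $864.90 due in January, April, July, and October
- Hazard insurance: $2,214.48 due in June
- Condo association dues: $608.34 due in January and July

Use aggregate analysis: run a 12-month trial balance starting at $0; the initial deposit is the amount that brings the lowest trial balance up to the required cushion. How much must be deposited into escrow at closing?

Cushion = 2 × $574.23 = $1,148.46
Trial balance (start $0, +$574.23 each month, − disbursements):
  Apr: +$574.23 − $864.90 → -$290.67
  May: +$574.23 → $283.56
  Jun: +$574.23 − $2,214.48 → -$1,356.69
  Jul: +$574.23 − $1,473.24 → -$2,255.70
  Aug: +$574.23 → -$1,681.47
  Sep: +$574.23 → -$1,107.24
  Oct: +$574.23 − $864.90 → -$1,397.91
  Nov: +$574.23 → -$823.68
  Dec: +$574.23 → -$249.45
  Jan: +$574.23 − $1,473.24 → -$1,148.46
  Feb: +$574.23 → -$574.23
  Mar: +$574.23 → $0.00
Lowest trial balance = -$2,255.70 (Jul)
Initial deposit = cushion − low point = $1,148.46 − (-$2,255.70) = $3,404.16

$3,404.16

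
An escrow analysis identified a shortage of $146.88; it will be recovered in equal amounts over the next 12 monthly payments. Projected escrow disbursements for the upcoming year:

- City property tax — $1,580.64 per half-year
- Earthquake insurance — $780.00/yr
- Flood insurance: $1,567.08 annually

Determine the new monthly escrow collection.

$471.27

City property tax = $1,580.64 × 2 = $3,161.28/yr
Earthquake insurance = $780.00/yr
Flood insurance = $1,567.08/yr
Total per year = $5,508.36
Base monthly escrow = $5,508.36 ÷ 12 = $459.03
Monthly shortage recovery: $146.88 ÷ 12 = $12.24
Adjusted monthly = $459.03 + $12.24 = $471.27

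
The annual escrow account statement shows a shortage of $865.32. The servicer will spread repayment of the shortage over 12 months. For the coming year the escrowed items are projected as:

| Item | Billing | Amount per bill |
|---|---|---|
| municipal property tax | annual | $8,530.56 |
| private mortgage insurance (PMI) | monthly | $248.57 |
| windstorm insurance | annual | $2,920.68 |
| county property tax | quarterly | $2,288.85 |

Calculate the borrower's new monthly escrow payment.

$2,037.90

Municipal property tax: $8,530.56/yr
Private mortgage insurance (PMI): $248.57 × 12 = $2,982.84/yr
Windstorm insurance: $2,920.68/yr
County property tax: $2,288.85 × 4 = $9,155.40/yr
Total per year = $23,589.48
Per month = $23,589.48 / 12 = $1,965.79
Shortage spread = $865.32 ÷ 12 = $72.11/mo
Adjusted monthly = $1,965.79 + $72.11 = $2,037.90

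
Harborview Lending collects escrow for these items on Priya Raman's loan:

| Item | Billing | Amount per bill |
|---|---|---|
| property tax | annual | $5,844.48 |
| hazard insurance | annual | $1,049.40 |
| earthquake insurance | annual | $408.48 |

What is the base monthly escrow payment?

$608.53

Property tax = $5,844.48
Hazard insurance = $1,049.40
Earthquake insurance = $408.48
Combined annual = $5,844.48 + $1,049.40 + $408.48 = $7,302.36
Monthly escrow = $7,302.36 ÷ 12 = $608.53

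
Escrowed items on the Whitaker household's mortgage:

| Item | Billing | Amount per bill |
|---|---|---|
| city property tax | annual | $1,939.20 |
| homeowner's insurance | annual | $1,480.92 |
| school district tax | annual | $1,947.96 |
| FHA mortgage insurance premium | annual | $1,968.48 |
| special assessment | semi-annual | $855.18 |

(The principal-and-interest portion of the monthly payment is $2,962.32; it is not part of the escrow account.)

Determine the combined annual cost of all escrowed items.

$9,046.92

City property tax — $1,939.20 annually
Homeowner's insurance — $1,480.92 annually
School district tax — $1,947.96 annually
FHA mortgage insurance premium — $1,968.48 annually
Special assessment — $855.18 × 2 = $1,710.36 annually
Total annual escrow = $9,046.92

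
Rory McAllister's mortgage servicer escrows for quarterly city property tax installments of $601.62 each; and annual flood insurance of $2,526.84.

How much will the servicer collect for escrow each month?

$411.11

City property tax — $601.62 × 4 = $2,406.48 annually
Flood insurance — $2,526.84 annually
Combined annual = $2,406.48 + $2,526.84 = $4,933.32
Monthly = $4,933.32 / 12 = $411.11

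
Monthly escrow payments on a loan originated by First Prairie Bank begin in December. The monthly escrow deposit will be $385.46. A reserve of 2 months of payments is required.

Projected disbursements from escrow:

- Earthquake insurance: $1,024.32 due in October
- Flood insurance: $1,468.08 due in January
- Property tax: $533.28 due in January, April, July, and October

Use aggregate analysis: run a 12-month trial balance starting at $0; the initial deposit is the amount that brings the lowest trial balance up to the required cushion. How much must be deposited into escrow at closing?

$2,001.36

Cushion = 2 × $385.46 = $770.92
Trial balance (start $0, +$385.46 each month, − disbursements):
  Dec: +$385.46 → $385.46
  Jan: +$385.46 − $2,001.36 → -$1,230.44
  Feb: +$385.46 → -$844.98
  Mar: +$385.46 → -$459.52
  Apr: +$385.46 − $533.28 → -$607.34
  May: +$385.46 → -$221.88
  Jun: +$385.46 → $163.58
  Jul: +$385.46 − $533.28 → $15.76
  Aug: +$385.46 → $401.22
  Sep: +$385.46 → $786.68
  Oct: +$385.46 − $1,557.60 → -$385.46
  Nov: +$385.46 → $0.00
Lowest trial balance = -$1,230.44 (Jan)
Initial deposit = cushion − low point = $770.92 − (-$1,230.44) = $2,001.36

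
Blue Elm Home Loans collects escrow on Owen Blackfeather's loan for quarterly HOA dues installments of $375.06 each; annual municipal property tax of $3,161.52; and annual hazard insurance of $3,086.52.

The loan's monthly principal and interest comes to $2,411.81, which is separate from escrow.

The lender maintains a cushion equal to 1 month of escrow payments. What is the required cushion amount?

$645.69

HOA dues — $375.06 × 4 = $1,500.24 per year
Municipal property tax — $3,161.52 per year
Hazard insurance — $3,086.52 per year
Combined annual = $1,500.24 + $3,161.52 + $3,086.52 = $7,748.28
Base monthly escrow = $7,748.28 / 12 = $645.69
Reserve = 1 × $645.69 = $645.69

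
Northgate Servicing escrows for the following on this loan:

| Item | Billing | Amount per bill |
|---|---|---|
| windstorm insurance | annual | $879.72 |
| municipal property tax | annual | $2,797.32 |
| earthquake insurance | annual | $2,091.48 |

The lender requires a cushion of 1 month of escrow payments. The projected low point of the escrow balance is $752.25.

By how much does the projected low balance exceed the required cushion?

$271.54

Windstorm insurance = $879.72
Municipal property tax = $2,797.32
Earthquake insurance = $2,091.48
Annual escrow total = $879.72 + $2,797.32 + $2,091.48 = $5,768.52
Monthly escrow = $5,768.52 / 12 = $480.71
Required cushion = 1 × $480.71 = $480.71
Surplus = $752.25 − $480.71 = $271.54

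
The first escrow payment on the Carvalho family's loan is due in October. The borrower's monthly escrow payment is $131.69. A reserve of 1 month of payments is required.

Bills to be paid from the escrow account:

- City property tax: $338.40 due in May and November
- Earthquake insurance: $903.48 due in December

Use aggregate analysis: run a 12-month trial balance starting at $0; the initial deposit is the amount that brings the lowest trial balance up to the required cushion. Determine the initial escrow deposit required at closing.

$978.50

Cushion = 1 × $131.69 = $131.69
Trial balance (start $0, +$131.69 each month, − disbursements):
  Oct: +$131.69 → $131.69
  Nov: +$131.69 − $338.40 → -$75.02
  Dec: +$131.69 − $903.48 → -$846.81
  Jan: +$131.69 → -$715.12
  Feb: +$131.69 → -$583.43
  Mar: +$131.69 → -$451.74
  Apr: +$131.69 → -$320.05
  May: +$131.69 − $338.40 → -$526.76
  Jun: +$131.69 → -$395.07
  Jul: +$131.69 → -$263.38
  Aug: +$131.69 → -$131.69
  Sep: +$131.69 → $0.00
Lowest trial balance = -$846.81 (Dec)
Initial deposit = cushion − low point = $131.69 − (-$846.81) = $978.50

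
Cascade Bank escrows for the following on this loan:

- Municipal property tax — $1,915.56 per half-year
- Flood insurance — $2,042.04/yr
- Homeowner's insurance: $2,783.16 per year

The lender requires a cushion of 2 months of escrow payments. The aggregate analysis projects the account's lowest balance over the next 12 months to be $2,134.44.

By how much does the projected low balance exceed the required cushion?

$691.72

Municipal property tax = $1,915.56 × 2 = $3,831.12 annually
Flood insurance = $2,042.04 annually
Homeowner's insurance = $2,783.16 annually
Total annual escrow = $8,656.32
Monthly escrow = $8,656.32 ÷ 12 = $721.36
Required reserve = 2 × $721.36 = $1,442.72
Excess over cushion: $2,134.44 − $1,442.72 = $691.72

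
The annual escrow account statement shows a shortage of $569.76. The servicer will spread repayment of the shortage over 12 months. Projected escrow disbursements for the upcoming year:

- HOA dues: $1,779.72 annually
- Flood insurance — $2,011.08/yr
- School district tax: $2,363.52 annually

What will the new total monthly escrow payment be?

HOA dues — $1,779.72 per year
Flood insurance — $2,011.08 per year
School district tax — $2,363.52 per year
Annual escrow total = $1,779.72 + $2,011.08 + $2,363.52 = $6,154.32
Monthly escrow = $6,154.32 ÷ 12 = $512.86
Shortage spread = $569.76 ÷ 12 = $47.48/mo
Adjusted monthly = $512.86 + $47.48 = $560.34

$560.34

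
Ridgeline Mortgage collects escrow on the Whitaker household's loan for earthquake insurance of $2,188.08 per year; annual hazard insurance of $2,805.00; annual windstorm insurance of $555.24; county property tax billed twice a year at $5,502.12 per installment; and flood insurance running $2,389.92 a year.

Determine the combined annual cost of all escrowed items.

$18,942.48

Earthquake insurance — $2,188.08 annually
Hazard insurance — $2,805.00 annually
Windstorm insurance — $555.24 annually
County property tax — $5,502.12 × 2 = $11,004.24 annually
Flood insurance — $2,389.92 annually
Total annual escrow = $2,188.08 + $2,805.00 + $555.24 + $11,004.24 + $2,389.92 = $18,942.48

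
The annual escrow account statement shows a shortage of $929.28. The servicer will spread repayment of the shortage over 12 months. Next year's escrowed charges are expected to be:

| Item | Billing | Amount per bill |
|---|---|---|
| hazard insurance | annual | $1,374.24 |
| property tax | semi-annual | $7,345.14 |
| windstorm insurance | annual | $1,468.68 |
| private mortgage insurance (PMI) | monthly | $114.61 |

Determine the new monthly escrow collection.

$1,653.15

Hazard insurance = $1,374.24
Property tax = $7,345.14 × 2 = $14,690.28
Windstorm insurance = $1,468.68
Private mortgage insurance (PMI) = $114.61 × 12 = $1,375.32
Total per year = $1,374.24 + $14,690.28 + $1,468.68 + $1,375.32 = $18,908.52
Monthly escrow = $18,908.52 / 12 = $1,575.71
Shortage spread = $929.28 ÷ 12 = $77.44/mo
New monthly escrow = $1,575.71 + $77.44 = $1,653.15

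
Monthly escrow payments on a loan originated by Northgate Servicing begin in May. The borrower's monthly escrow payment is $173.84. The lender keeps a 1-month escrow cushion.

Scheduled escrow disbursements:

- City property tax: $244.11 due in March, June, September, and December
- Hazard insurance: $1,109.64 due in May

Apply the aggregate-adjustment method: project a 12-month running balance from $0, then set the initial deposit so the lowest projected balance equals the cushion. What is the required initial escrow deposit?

$1,179.91

Cushion = 1 × $173.84 = $173.84
Trial balance (start $0, +$173.84 each month, − disbursements):
  May: +$173.84 − $1,109.64 → -$935.80
  Jun: +$173.84 − $244.11 → -$1,006.07
  Jul: +$173.84 → -$832.23
  Aug: +$173.84 → -$658.39
  Sep: +$173.84 − $244.11 → -$728.66
  Oct: +$173.84 → -$554.82
  Nov: +$173.84 → -$380.98
  Dec: +$173.84 − $244.11 → -$451.25
  Jan: +$173.84 → -$277.41
  Feb: +$173.84 → -$103.57
  Mar: +$173.84 − $244.11 → -$173.84
  Apr: +$173.84 → $0.00
Lowest trial balance = -$1,006.07 (Jun)
Initial deposit = cushion − low point = $173.84 − (-$1,006.07) = $1,179.91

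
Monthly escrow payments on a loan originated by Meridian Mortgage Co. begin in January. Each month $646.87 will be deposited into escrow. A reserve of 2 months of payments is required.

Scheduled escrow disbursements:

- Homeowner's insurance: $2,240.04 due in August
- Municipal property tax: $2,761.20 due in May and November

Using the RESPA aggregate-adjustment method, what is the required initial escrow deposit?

Cushion = 2 × $646.87 = $1,293.74
Trial balance (start $0, +$646.87 each month, − disbursements):
  Jan: +$646.87 → $646.87
  Feb: +$646.87 → $1,293.74
  Mar: +$646.87 → $1,940.61
  Apr: +$646.87 → $2,587.48
  May: +$646.87 − $2,761.20 → $473.15
  Jun: +$646.87 → $1,120.02
  Jul: +$646.87 → $1,766.89
  Aug: +$646.87 − $2,240.04 → $173.72
  Sep: +$646.87 → $820.59
  Oct: +$646.87 → $1,467.46
  Nov: +$646.87 − $2,761.20 → -$646.87
  Dec: +$646.87 → $0.00
Lowest trial balance = -$646.87 (Nov)
Initial deposit = cushion − low point = $1,293.74 − (-$646.87) = $1,940.61

$1,940.61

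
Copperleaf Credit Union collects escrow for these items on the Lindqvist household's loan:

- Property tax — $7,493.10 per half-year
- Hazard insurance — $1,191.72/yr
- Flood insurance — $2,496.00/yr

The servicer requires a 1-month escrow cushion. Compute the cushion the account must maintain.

$1,556.16

Property tax: $7,493.10 × 2 = $14,986.20/yr
Hazard insurance: $1,191.72/yr
Flood insurance: $2,496.00/yr
Total per year = $18,673.92
Monthly = $18,673.92 ÷ 12 = $1,556.16
Reserve = 1 × $1,556.16 = $1,556.16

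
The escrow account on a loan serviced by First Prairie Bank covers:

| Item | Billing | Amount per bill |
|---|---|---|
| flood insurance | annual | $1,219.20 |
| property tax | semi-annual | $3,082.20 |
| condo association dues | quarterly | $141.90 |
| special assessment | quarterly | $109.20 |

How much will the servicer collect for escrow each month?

Flood insurance = $1,219.20 annually
Property tax = $3,082.20 × 2 = $6,164.40 annually
Condo association dues = $141.90 × 4 = $567.60 annually
Special assessment = $109.20 × 4 = $436.80 annually
Yearly total = $8,388.00
Per month = $8,388.00 ÷ 12 = $699.00

$699.00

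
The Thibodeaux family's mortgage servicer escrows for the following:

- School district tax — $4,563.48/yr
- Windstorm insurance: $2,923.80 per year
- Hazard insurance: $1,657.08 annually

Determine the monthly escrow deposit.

School district tax: $4,563.48
Windstorm insurance: $2,923.80
Hazard insurance: $1,657.08
Yearly total = $4,563.48 + $2,923.80 + $1,657.08 = $9,144.36
Monthly escrow = $9,144.36 ÷ 12 = $762.03

$762.03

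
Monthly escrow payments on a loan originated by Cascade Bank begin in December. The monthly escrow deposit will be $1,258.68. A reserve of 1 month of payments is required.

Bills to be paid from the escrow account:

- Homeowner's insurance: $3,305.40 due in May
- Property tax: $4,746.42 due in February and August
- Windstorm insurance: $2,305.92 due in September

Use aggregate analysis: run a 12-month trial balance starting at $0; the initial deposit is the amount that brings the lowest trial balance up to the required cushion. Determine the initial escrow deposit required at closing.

$3,776.04

Cushion = 1 × $1,258.68 = $1,258.68
Trial balance (start $0, +$1,258.68 each month, − disbursements):
  Dec: +$1,258.68 → $1,258.68
  Jan: +$1,258.68 → $2,517.36
  Feb: +$1,258.68 − $4,746.42 → -$970.38
  Mar: +$1,258.68 → $288.30
  Apr: +$1,258.68 → $1,546.98
  May: +$1,258.68 − $3,305.40 → -$499.74
  Jun: +$1,258.68 → $758.94
  Jul: +$1,258.68 → $2,017.62
  Aug: +$1,258.68 − $4,746.42 → -$1,470.12
  Sep: +$1,258.68 − $2,305.92 → -$2,517.36
  Oct: +$1,258.68 → -$1,258.68
  Nov: +$1,258.68 → $0.00
Lowest trial balance = -$2,517.36 (Sep)
Initial deposit = cushion − low point = $1,258.68 − (-$2,517.36) = $3,776.04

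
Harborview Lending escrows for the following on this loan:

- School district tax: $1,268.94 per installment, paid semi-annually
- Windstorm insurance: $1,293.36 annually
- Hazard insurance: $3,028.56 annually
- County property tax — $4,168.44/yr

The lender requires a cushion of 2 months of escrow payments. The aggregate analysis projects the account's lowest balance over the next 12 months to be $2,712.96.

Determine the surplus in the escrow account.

School district tax = $1,268.94 × 2 = $2,537.88/yr
Windstorm insurance = $1,293.36/yr
Hazard insurance = $3,028.56/yr
County property tax = $4,168.44/yr
Annual escrow total = $2,537.88 + $1,293.36 + $3,028.56 + $4,168.44 = $11,028.24
Per month = $11,028.24 / 12 = $919.02
Required cushion = 2 × $919.02 = $1,838.04
Excess over cushion: $2,712.96 − $1,838.04 = $874.92

$874.92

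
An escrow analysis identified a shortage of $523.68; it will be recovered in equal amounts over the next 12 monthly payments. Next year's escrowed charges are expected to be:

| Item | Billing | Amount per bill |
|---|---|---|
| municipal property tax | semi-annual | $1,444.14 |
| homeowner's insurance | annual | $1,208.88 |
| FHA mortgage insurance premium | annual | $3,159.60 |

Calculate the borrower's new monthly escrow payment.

$648.37

Municipal property tax — $1,444.14 × 2 = $2,888.28
Homeowner's insurance — $1,208.88
FHA mortgage insurance premium — $3,159.60
Combined annual = $7,256.76
Base monthly escrow = $7,256.76 / 12 = $604.73
Shortage spread = $523.68 / 12 = $43.64/mo
New monthly escrow = $604.73 + $43.64 = $648.37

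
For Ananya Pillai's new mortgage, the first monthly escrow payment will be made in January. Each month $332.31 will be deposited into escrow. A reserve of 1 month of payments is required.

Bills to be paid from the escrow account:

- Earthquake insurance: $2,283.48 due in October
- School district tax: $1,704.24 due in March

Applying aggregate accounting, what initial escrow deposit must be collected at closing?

$1,039.62

Cushion = 1 × $332.31 = $332.31
Trial balance (start $0, +$332.31 each month, − disbursements):
  Jan: +$332.31 → $332.31
  Feb: +$332.31 → $664.62
  Mar: +$332.31 − $1,704.24 → -$707.31
  Apr: +$332.31 → -$375.00
  May: +$332.31 → -$42.69
  Jun: +$332.31 → $289.62
  Jul: +$332.31 → $621.93
  Aug: +$332.31 → $954.24
  Sep: +$332.31 → $1,286.55
  Oct: +$332.31 − $2,283.48 → -$664.62
  Nov: +$332.31 → -$332.31
  Dec: +$332.31 → $0.00
Lowest trial balance = -$707.31 (Mar)
Initial deposit = cushion − low point = $332.31 − (-$707.31) = $1,039.62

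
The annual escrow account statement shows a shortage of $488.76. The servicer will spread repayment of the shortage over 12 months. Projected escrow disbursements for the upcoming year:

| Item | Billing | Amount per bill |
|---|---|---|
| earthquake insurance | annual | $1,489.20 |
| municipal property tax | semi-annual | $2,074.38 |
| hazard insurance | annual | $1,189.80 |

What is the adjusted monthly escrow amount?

$609.71

Earthquake insurance: $1,489.20/yr
Municipal property tax: $2,074.38 × 2 = $4,148.76/yr
Hazard insurance: $1,189.80/yr
Annual escrow total = $1,489.20 + $4,148.76 + $1,189.80 = $6,827.76
Base monthly escrow = $6,827.76 ÷ 12 = $568.98
Shortage spread = $488.76 / 12 = $40.73/mo
New monthly escrow = $568.98 + $40.73 = $609.71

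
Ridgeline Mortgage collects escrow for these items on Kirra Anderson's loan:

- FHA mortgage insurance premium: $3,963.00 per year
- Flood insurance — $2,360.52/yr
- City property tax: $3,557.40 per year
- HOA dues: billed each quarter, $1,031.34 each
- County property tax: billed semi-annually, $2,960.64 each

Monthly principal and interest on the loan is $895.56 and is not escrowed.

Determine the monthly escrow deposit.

$1,660.63

FHA mortgage insurance premium: $3,963.00/yr
Flood insurance: $2,360.52/yr
City property tax: $3,557.40/yr
HOA dues: $1,031.34 × 4 = $4,125.36/yr
County property tax: $2,960.64 × 2 = $5,921.28/yr
Annual escrow total = $19,927.56
Monthly = $19,927.56 / 12 = $1,660.63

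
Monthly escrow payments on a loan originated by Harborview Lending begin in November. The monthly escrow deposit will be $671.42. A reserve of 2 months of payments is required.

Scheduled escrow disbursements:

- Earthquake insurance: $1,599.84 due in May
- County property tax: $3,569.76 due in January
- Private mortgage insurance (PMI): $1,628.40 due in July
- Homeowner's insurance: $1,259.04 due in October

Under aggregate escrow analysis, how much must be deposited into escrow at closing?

$2,898.34

Cushion = 2 × $671.42 = $1,342.84
Trial balance (start $0, +$671.42 each month, − disbursements):
  Nov: +$671.42 → $671.42
  Dec: +$671.42 → $1,342.84
  Jan: +$671.42 − $3,569.76 → -$1,555.50
  Feb: +$671.42 → -$884.08
  Mar: +$671.42 → -$212.66
  Apr: +$671.42 → $458.76
  May: +$671.42 − $1,599.84 → -$469.66
  Jun: +$671.42 → $201.76
  Jul: +$671.42 − $1,628.40 → -$755.22
  Aug: +$671.42 → -$83.80
  Sep: +$671.42 → $587.62
  Oct: +$671.42 − $1,259.04 → $0.00
Lowest trial balance = -$1,555.50 (Jan)
Initial deposit = cushion − low point = $1,342.84 − (-$1,555.50) = $2,898.34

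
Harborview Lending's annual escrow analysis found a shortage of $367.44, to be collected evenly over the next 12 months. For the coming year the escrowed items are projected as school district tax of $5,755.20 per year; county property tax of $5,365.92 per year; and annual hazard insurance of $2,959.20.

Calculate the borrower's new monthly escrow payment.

School district tax: $5,755.20
County property tax: $5,365.92
Hazard insurance: $2,959.20
Yearly total = $14,080.32
Monthly escrow = $14,080.32 / 12 = $1,173.36
Shortage per month = $367.44 ÷ 12 = $30.62
Adjusted monthly = $1,173.36 + $30.62 = $1,203.98

$1,203.98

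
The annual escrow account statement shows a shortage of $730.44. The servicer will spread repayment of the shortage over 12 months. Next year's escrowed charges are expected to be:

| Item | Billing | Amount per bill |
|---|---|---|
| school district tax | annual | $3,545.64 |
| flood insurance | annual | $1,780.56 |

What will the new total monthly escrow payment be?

$504.72

School district tax: $3,545.64 annually
Flood insurance: $1,780.56 annually
Yearly total = $5,326.20
Per month = $5,326.20 / 12 = $443.85
Shortage spread = $730.44 / 12 = $60.87/mo
New monthly escrow = $443.85 + $60.87 = $504.72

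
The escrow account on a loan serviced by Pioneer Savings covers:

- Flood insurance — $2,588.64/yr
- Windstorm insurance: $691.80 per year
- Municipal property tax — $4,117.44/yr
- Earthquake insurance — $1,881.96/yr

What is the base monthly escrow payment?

Flood insurance = $2,588.64
Windstorm insurance = $691.80
Municipal property tax = $4,117.44
Earthquake insurance = $1,881.96
Total annual escrow = $2,588.64 + $691.80 + $4,117.44 + $1,881.96 = $9,279.84
Monthly escrow = $9,279.84 ÷ 12 = $773.32

$773.32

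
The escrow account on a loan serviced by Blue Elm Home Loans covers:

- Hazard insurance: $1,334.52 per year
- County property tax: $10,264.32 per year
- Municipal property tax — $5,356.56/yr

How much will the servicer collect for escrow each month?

$1,412.95

Hazard insurance = $1,334.52 annually
County property tax = $10,264.32 annually
Municipal property tax = $5,356.56 annually
Combined annual = $1,334.52 + $10,264.32 + $5,356.56 = $16,955.40
Monthly = $16,955.40 ÷ 12 = $1,412.95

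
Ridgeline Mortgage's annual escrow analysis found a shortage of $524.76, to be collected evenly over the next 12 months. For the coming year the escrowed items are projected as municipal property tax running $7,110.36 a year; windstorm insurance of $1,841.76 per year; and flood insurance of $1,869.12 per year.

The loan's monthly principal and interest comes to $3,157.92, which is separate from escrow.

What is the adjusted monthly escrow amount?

Municipal property tax — $7,110.36
Windstorm insurance — $1,841.76
Flood insurance — $1,869.12
Annual escrow total = $10,821.24
Monthly = $10,821.24 ÷ 12 = $901.77
Monthly shortage recovery: $524.76 / 12 = $43.73
New monthly escrow = $901.77 + $43.73 = $945.50

$945.50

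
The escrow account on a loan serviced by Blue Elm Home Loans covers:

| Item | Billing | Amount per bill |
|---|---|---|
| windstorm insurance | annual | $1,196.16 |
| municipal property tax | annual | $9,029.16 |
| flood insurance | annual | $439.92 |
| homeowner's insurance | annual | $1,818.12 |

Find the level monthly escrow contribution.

$1,040.28

Windstorm insurance = $1,196.16
Municipal property tax = $9,029.16
Flood insurance = $439.92
Homeowner's insurance = $1,818.12
Total annual escrow = $1,196.16 + $9,029.16 + $439.92 + $1,818.12 = $12,483.36
Monthly = $12,483.36 / 12 = $1,040.28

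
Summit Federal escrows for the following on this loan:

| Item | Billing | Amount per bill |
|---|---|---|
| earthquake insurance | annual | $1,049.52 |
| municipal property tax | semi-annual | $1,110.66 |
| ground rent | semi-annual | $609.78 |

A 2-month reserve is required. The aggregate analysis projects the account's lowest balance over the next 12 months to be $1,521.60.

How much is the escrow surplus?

Earthquake insurance — $1,049.52/yr
Municipal property tax — $1,110.66 × 2 = $2,221.32/yr
Ground rent — $609.78 × 2 = $1,219.56/yr
Total per year = $1,049.52 + $2,221.32 + $1,219.56 = $4,490.40
Base monthly escrow = $4,490.40 / 12 = $374.20
Required cushion = 2 × $374.20 = $748.40
Surplus = $1,521.60 − $748.40 = $773.20

$773.20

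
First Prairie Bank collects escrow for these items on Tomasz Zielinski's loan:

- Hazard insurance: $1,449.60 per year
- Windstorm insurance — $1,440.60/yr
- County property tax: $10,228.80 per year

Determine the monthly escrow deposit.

$1,093.25

Hazard insurance — $1,449.60/yr
Windstorm insurance — $1,440.60/yr
County property tax — $10,228.80/yr
Combined annual = $13,119.00
Monthly escrow = $13,119.00 ÷ 12 = $1,093.25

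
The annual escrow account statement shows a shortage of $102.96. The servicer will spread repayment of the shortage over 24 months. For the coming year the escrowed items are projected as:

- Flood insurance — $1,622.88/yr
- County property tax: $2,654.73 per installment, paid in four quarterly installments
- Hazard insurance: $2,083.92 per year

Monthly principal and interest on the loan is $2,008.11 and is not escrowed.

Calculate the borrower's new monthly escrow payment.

$1,198.10

Flood insurance: $1,622.88 annually
County property tax: $2,654.73 × 4 = $10,618.92 annually
Hazard insurance: $2,083.92 annually
Yearly total = $1,622.88 + $10,618.92 + $2,083.92 = $14,325.72
Per month = $14,325.72 ÷ 12 = $1,193.81
Shortage per month = $102.96 / 24 = $4.29
New monthly escrow = $1,193.81 + $4.29 = $1,198.10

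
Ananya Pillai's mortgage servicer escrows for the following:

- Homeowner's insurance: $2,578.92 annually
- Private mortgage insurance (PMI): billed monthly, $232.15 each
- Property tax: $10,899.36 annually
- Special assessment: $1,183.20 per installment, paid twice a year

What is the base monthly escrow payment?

$1,552.54

Homeowner's insurance = $2,578.92 per year
Private mortgage insurance (PMI) = $232.15 × 12 = $2,785.80 per year
Property tax = $10,899.36 per year
Special assessment = $1,183.20 × 2 = $2,366.40 per year
Combined annual = $18,630.48
Monthly = $18,630.48 / 12 = $1,552.54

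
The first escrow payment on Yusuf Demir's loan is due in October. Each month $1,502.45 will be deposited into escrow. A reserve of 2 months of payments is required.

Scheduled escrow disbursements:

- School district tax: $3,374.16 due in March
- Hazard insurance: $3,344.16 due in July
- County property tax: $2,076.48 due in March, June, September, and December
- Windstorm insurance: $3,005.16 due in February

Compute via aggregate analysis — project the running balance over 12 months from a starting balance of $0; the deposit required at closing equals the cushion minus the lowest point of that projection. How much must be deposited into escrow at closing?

Cushion = 2 × $1,502.45 = $3,004.90
Trial balance (start $0, +$1,502.45 each month, − disbursements):
  Oct: +$1,502.45 → $1,502.45
  Nov: +$1,502.45 → $3,004.90
  Dec: +$1,502.45 − $2,076.48 → $2,430.87
  Jan: +$1,502.45 → $3,933.32
  Feb: +$1,502.45 − $3,005.16 → $2,430.61
  Mar: +$1,502.45 − $5,450.64 → -$1,517.58
  Apr: +$1,502.45 → -$15.13
  May: +$1,502.45 → $1,487.32
  Jun: +$1,502.45 − $2,076.48 → $913.29
  Jul: +$1,502.45 − $3,344.16 → -$928.42
  Aug: +$1,502.45 → $574.03
  Sep: +$1,502.45 − $2,076.48 → $0.00
Lowest trial balance = -$1,517.58 (Mar)
Initial deposit = cushion − low point = $3,004.90 − (-$1,517.58) = $4,522.48

$4,522.48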